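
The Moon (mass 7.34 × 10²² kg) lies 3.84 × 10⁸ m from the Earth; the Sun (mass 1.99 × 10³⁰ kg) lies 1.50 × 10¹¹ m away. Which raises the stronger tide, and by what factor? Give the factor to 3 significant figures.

The Moon, by a factor of ≈ 2.20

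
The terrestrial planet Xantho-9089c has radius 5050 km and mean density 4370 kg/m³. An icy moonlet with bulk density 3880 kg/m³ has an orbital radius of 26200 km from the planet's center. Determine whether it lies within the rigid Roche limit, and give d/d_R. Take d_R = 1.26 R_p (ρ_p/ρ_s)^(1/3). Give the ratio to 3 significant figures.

outside; d/d_R ≈ 3.96

d_R = 1.26 × (5050 km) × (4370/3880)^(1/3) = 6620 km
d/d_R = (26200) / (6620) = 3.96
Since d/d_R > 1, the body is outside the Roche limit.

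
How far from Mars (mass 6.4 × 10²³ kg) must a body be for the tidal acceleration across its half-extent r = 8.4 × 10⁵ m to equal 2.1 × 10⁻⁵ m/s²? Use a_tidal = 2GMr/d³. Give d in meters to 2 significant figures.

2GMr/d³ = a_tidal  ⇒  d = (2GMr / a_tidal)^(1/3)
d = (2 × 6.674×10⁻¹¹ × (6.4 × 10²³) × (8.4 × 10⁵) / (2.1 × 10⁻⁵))^(1/3)
  = 1.5 × 10⁸ m

1.5 × 10⁸ m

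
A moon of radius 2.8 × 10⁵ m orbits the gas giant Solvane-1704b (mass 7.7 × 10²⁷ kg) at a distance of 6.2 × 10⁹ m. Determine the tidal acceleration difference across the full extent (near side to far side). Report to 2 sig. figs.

Δg = 4GMr/d³
   = 4 × (6.674 × 10⁻¹¹) × (7.7 × 10²⁷) × (2.8 × 10⁵) / (6.2 × 10⁹)³
   = 2.4 × 10⁻⁶ m/s²

2.4 × 10⁻⁶ m/s²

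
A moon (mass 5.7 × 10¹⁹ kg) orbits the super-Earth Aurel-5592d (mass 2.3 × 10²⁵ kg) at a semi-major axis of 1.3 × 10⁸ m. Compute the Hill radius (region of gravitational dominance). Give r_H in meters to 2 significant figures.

r_H ≈ a (m/3M)^(1/3)
    = (1.3 × 10⁸) × (5.7 × 10¹⁹ / (3 × 2.3 × 10²⁵))^(1/3)
    = 1.2 × 10⁶ m

1.2 × 10⁶ m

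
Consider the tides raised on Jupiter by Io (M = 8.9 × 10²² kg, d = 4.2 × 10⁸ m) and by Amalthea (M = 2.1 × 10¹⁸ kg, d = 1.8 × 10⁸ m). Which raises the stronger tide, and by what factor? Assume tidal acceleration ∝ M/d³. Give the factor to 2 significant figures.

Tidal stretch scales as M/d³; compute that for each body.
Io: (8.9 × 10²²) / (4.2 × 10⁸)³ = 1.201 × 10⁻³
Amalthea: (2.1 × 10¹⁸) / (1.8 × 10⁸)³ = 3.601 × 10⁻⁷
Ratio (larger/smaller) = 3300

Io, by a factor of ≈ 3300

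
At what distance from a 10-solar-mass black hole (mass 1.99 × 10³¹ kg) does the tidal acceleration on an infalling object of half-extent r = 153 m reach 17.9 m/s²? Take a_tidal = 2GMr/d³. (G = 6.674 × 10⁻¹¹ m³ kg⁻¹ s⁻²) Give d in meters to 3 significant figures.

2GMr/d³ = a_tidal  ⇒  d = (2GMr / a_tidal)^(1/3)
d = (2 × 6.674×10⁻¹¹ × (1.99 × 10³¹) × (153) / (17.9))^(1/3)
  = 2.83 × 10⁷ m

2.83 × 10⁷ m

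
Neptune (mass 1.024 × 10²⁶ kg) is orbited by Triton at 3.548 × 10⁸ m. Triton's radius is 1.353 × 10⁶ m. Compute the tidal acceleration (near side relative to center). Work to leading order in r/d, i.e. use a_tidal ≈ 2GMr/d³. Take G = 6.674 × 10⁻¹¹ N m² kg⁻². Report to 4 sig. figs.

4.141 × 10⁻⁴ m/s²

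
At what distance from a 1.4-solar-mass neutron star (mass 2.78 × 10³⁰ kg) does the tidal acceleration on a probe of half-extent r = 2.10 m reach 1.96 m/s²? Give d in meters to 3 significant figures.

7.35 × 10⁶ m

2GMr/d³ = a_tidal  ⇒  d = (2GMr / a_tidal)^(1/3)
d = (2 × 6.674×10⁻¹¹ × (2.78 × 10³⁰) × (2.10) / (1.96))^(1/3)
  = 7.35 × 10⁶ m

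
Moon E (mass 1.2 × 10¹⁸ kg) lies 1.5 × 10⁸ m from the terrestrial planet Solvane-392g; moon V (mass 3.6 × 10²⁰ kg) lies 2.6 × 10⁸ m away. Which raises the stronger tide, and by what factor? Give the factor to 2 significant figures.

Moon V, by a factor of ≈ 58

Tidal acceleration ∝ M/d³, so compare M/d³ for each.
Moon E: (1.2 × 10¹⁸) / (1.5 × 10⁸)³ = 3.556 × 10⁻⁷
Moon V: (3.6 × 10²⁰) / (2.6 × 10⁸)³ = 2.048 × 10⁻⁵
Ratio (larger/smaller) = 58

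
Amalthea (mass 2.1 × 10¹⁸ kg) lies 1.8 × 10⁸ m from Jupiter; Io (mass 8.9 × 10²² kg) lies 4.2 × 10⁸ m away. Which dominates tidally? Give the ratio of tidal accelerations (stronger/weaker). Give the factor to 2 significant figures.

Io, by a factor of ≈ 3300

Tidal stretch scales as M/d³; compute that for each body.
Amalthea: (2.1 × 10¹⁸) / (1.8 × 10⁸)³ = 3.601 × 10⁻⁷
Io: (8.9 × 10²²) / (4.2 × 10⁸)³ = 1.201 × 10⁻³
Ratio (larger/smaller) = 3300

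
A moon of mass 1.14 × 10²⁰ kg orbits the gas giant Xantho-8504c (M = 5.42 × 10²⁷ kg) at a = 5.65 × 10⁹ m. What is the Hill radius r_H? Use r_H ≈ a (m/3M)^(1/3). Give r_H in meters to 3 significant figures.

1.08 × 10⁷ m

r_H ≈ a (m/3M)^(1/3)
    = (5.65 × 10⁹) × (1.14 × 10²⁰ / (3 × 5.42 × 10²⁷))^(1/3)
    = 1.08 × 10⁷ m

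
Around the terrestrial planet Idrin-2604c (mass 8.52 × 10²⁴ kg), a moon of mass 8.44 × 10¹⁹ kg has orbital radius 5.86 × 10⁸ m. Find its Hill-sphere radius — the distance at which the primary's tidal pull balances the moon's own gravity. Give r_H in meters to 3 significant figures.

8.73 × 10⁶ m

r_H ≈ a (m/3M)^(1/3)
    = (5.86 × 10⁸) × (8.44 × 10¹⁹ / (3 × 8.52 × 10²⁴))^(1/3)
    = 8.73 × 10⁶ m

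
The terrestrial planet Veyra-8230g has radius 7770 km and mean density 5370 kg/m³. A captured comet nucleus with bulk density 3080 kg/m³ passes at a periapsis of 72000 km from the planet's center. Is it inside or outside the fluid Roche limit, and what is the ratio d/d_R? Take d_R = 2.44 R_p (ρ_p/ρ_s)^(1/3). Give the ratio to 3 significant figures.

outside; d/d_R ≈ 3.16

d_R = 2.44 × (7770 km) × (5370/3080)^(1/3) = 22820 km
d/d_R = (72000) / (22820) = 3.16
Since d/d_R > 1, the body is outside the Roche limit.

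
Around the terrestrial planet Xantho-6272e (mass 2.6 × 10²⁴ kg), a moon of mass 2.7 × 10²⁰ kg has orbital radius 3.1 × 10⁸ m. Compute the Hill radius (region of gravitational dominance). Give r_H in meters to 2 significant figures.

1.0 × 10⁷ m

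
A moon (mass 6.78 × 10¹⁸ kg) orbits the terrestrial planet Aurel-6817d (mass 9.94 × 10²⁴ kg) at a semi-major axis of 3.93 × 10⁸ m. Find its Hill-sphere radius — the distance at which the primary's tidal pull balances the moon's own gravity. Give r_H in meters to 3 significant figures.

r_H ≈ a (m/3M)^(1/3)
    = (3.93 × 10⁸) × (6.78 × 10¹⁸ / (3 × 9.94 × 10²⁴))^(1/3)
    = 2.40 × 10⁶ m

2.40 × 10⁶ m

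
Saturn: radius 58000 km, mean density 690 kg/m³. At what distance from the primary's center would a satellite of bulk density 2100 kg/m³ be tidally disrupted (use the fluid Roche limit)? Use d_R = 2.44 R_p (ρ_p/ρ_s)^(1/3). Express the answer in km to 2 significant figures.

98000 km

d_R = 2.44 × 58000 km × (690/2100)^(1/3)
    = 98000 km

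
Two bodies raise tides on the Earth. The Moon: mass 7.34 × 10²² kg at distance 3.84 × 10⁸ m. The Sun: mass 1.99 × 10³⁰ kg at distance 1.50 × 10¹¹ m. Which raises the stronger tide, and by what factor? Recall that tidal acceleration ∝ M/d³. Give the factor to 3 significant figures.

The Moon, by a factor of ≈ 2.20

The tide-raising term goes as M/d³ (the gradient of a 1/d² field).
The Moon: (7.34 × 10²²) / (3.84 × 10⁸)³ = 1.296 × 10⁻³
The Sun: (1.99 × 10³⁰) / (1.50 × 10¹¹)³ = 5.896 × 10⁻⁴
Ratio (larger/smaller) = 2.20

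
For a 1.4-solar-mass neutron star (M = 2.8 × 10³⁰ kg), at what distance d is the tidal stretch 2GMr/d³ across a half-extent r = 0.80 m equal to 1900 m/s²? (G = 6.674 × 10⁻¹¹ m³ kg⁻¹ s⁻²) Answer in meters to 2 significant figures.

2GMr/d³ = a_tidal  ⇒  d = (2GMr / a_tidal)^(1/3)
d = (2 × 6.674×10⁻¹¹ × (2.8 × 10³⁰) × (0.80) / (1900))^(1/3)
  = 5.4 × 10⁵ m

5.4 × 10⁵ m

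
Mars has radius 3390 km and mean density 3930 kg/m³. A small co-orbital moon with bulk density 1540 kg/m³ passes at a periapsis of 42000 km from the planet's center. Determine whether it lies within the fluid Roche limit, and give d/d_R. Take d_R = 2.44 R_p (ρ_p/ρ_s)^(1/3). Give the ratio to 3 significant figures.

d_R = 2.44 × (3390 km) × (3930/1540)^(1/3) = 11300 km
d/d_R = (42000) / (11300) = 3.72
Since d/d_R > 1, the body is outside the Roche limit.

outside; d/d_R ≈ 3.72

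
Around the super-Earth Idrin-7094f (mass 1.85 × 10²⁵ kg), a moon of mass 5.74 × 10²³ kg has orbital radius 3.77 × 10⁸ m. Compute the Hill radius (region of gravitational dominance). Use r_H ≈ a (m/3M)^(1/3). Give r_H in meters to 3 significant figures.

8.21 × 10⁷ m

r_H ≈ a (m/3M)^(1/3)
    = (3.77 × 10⁸) × (5.74 × 10²³ / (3 × 1.85 × 10²⁵))^(1/3)
    = 8.21 × 10⁷ m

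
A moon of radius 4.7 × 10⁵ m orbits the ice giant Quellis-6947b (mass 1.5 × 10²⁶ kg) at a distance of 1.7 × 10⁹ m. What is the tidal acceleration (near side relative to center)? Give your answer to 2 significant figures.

a_tidal = 2GMr/d³
        = 2 × (6.674 × 10⁻¹¹) × (1.5 × 10²⁶) × (4.7 × 10⁵) / (1.7 × 10⁹)³
        = 1.9 × 10⁻⁶ m/s²

1.9 × 10⁻⁶ m/s²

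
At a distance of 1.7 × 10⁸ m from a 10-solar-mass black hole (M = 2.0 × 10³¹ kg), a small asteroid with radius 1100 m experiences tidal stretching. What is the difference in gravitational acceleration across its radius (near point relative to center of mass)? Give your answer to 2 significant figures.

Differencing GM/(d−r)² and GM/d² to first order in r/d gives 2GMr/d³.
Δa = 2GMr/d³
   = 2 × (6.674 × 10⁻¹¹) × (2.0 × 10³¹) × (1100) / (1.7 × 10⁸)³
   = 6.0 × 10⁻¹ m/s²

6.0 × 10⁻¹ m/s²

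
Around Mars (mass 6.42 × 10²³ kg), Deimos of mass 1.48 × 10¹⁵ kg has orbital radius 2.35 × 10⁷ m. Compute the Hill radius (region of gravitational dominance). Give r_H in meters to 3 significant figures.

2.15 × 10⁴ m

r_H ≈ a (m/3M)^(1/3)
    = (2.35 × 10⁷) × (1.48 × 10¹⁵ / (3 × 6.42 × 10²³))^(1/3)
    = 2.15 × 10⁴ m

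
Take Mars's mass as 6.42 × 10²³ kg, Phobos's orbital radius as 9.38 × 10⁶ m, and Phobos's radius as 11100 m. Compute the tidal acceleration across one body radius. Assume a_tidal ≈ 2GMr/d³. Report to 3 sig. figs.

The tidal stretch is the gradient of GM/d² times the body's extent r, hence the 1/d³ dependence.
Δg = 2GMr/d³
   = 2 × (6.674 × 10⁻¹¹) × (6.42 × 10²³) × (11100) / (9.38 × 10⁶)³
   = 1.15 × 10⁻³ m/s²

1.15 × 10⁻³ m/s²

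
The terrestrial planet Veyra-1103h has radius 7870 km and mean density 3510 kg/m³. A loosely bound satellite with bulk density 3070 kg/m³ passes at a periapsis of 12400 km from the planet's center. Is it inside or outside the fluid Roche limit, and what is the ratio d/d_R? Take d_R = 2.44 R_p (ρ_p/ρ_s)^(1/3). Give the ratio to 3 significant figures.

inside; d/d_R ≈ 0.618

d_R = 2.44 × (7870 km) × (3510/3070)^(1/3) = 20080 km
d/d_R = (12400) / (20080) = 0.618
Since d/d_R < 1, the body is inside the Roche limit.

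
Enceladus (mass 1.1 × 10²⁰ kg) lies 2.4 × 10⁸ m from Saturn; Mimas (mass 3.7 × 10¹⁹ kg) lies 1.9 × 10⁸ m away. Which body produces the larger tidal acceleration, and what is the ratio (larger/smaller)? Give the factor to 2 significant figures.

Enceladus, by a factor of ≈ 1.5

Tidal acceleration ∝ M/d³, so compare M/d³ for each.
Enceladus: (1.1 × 10²⁰) / (2.4 × 10⁸)³ = 7.957 × 10⁻⁶
Mimas: (3.7 × 10¹⁹) / (1.9 × 10⁸)³ = 5.394 × 10⁻⁶
Ratio (larger/smaller) = 1.5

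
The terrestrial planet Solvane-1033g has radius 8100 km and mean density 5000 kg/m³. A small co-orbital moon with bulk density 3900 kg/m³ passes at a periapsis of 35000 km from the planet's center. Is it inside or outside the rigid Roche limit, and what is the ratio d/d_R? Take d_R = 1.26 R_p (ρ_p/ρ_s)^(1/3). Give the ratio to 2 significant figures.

outside; d/d_R ≈ 3.2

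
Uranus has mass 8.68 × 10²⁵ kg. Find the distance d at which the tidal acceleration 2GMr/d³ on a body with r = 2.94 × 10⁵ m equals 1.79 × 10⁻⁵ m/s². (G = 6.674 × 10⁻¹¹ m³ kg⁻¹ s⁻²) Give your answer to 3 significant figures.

5.75 × 10⁸ m

2GMr/d³ = a_tidal  ⇒  d = (2GMr / a_tidal)^(1/3)
d = (2 × 6.674×10⁻¹¹ × (8.68 × 10²⁵) × (2.94 × 10⁵) / (1.79 × 10⁻⁵))^(1/3)
  = 5.75 × 10⁸ m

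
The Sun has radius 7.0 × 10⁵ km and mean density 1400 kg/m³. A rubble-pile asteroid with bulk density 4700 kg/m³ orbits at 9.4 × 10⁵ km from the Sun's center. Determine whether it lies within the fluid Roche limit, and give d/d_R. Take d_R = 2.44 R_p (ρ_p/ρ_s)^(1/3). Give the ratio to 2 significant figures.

inside; d/d_R ≈ 0.82

d_R = 2.44 × (7.0 × 10⁵ km) × (1400/4700)^(1/3) = 1.141 × 10⁶ km
d/d_R = (9.4 × 10⁵) / (1.141 × 10⁶) = 0.82
Since d/d_R < 1, the body is inside the Roche limit.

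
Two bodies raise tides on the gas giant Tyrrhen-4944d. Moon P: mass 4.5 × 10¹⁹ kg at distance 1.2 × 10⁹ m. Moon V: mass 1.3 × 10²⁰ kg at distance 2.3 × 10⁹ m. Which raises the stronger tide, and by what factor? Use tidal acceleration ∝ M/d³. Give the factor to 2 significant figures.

Moon P, by a factor of ≈ 2.4

Tidal acceleration ∝ M/d³, so compare M/d³ for each.
Moon P: (4.5 × 10¹⁹) / (1.2 × 10⁹)³ = 2.604 × 10⁻⁸
Moon V: (1.3 × 10²⁰) / (2.3 × 10⁹)³ = 1.068 × 10⁻⁸
Ratio (larger/smaller) = 2.4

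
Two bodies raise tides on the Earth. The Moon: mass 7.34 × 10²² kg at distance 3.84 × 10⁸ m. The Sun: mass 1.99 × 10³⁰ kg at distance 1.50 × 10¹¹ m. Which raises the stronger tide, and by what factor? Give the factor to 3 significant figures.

The Moon, by a factor of ≈ 2.20

Tidal acceleration ∝ M/d³, so compare M/d³ for each.
The Moon: (7.34 × 10²²) / (3.84 × 10⁸)³ = 1.296 × 10⁻³
The Sun: (1.99 × 10³⁰) / (1.50 × 10¹¹)³ = 5.896 × 10⁻⁴
Ratio (larger/smaller) = 2.20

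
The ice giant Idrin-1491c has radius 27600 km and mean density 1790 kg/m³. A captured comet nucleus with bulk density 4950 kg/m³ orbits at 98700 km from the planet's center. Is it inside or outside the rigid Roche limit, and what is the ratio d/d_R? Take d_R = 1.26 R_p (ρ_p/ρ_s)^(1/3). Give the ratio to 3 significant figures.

d_R = 1.26 × (27600 km) × (1790/4950)^(1/3) = 24780 km
d/d_R = (98700) / (24780) = 3.98
Since d/d_R > 1, the body is outside the Roche limit.

outside; d/d_R ≈ 3.98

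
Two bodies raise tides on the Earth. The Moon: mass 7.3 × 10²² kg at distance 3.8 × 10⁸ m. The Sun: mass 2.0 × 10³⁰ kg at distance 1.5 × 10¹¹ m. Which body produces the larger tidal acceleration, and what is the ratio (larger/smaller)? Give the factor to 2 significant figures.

The Moon, by a factor of ≈ 2.2

The tide-raising term goes as M/d³ (the gradient of a 1/d² field).
The Moon: (7.3 × 10²²) / (3.8 × 10⁸)³ = 1.330 × 10⁻³
The Sun: (2.0 × 10³⁰) / (1.5 × 10¹¹)³ = 5.926 × 10⁻⁴
Ratio (larger/smaller) = 2.2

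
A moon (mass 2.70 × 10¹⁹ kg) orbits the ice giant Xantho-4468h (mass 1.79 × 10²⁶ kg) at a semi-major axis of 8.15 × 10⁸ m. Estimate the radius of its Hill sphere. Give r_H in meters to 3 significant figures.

r_H ≈ a (m/3M)^(1/3)
    = (8.15 × 10⁸) × (2.70 × 10¹⁹ / (3 × 1.79 × 10²⁶))^(1/3)
    = 3.01 × 10⁶ m

3.01 × 10⁶ m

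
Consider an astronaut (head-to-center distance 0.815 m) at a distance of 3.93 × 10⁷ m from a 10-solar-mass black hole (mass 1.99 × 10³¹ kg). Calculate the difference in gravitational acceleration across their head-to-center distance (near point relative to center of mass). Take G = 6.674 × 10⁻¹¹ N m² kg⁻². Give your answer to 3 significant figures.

3.57 × 10⁻² m/s²

Δa = 2GMr/d³
   = 2 × (6.674 × 10⁻¹¹) × (1.99 × 10³¹) × (0.815) / (3.93 × 10⁷)³
   = 3.57 × 10⁻² m/s²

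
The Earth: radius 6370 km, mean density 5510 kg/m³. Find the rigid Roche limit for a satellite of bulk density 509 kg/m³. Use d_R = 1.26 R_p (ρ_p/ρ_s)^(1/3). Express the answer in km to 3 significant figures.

17800 km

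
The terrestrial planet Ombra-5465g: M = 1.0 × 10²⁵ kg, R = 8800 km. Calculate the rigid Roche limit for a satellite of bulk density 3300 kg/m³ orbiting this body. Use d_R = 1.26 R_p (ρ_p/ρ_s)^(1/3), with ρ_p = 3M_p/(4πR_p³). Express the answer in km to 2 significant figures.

11000 km

ρ_p = 3M_p/(4πR_p³) = 3 × (1.0 × 10²⁵) / (4π × (8.8 × 10⁶ m)³) = 3500 kg/m³
d_R = 1.26 × 8800 km × (3500/3300)^(1/3)
    = 11000 km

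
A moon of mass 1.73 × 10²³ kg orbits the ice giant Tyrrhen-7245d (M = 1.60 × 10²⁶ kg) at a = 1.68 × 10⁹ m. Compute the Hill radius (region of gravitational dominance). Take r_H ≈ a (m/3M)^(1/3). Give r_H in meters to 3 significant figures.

r_H ≈ a (m/3M)^(1/3)
    = (1.68 × 10⁹) × (1.73 × 10²³ / (3 × 1.60 × 10²⁶))^(1/3)
    = 1.20 × 10⁸ m

1.20 × 10⁸ m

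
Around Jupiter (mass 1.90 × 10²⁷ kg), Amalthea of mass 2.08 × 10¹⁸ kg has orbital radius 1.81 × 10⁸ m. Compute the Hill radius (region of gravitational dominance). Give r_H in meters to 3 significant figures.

r_H ≈ a (m/3M)^(1/3)
    = (1.81 × 10⁸) × (2.08 × 10¹⁸ / (3 × 1.90 × 10²⁷))^(1/3)
    = 1.29 × 10⁵ m

1.29 × 10⁵ m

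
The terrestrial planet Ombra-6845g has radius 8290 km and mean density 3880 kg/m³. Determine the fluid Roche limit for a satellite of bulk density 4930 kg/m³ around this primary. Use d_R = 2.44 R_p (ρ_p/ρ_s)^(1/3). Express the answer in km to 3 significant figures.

d_R = 2.44 × 8290 km × (3880/4930)^(1/3)
    = 18700 km

18700 km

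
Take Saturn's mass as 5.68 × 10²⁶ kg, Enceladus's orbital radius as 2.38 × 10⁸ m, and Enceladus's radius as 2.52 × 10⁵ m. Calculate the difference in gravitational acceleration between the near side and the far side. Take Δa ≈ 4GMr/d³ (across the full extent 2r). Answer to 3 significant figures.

2.83 × 10⁻³ m/s²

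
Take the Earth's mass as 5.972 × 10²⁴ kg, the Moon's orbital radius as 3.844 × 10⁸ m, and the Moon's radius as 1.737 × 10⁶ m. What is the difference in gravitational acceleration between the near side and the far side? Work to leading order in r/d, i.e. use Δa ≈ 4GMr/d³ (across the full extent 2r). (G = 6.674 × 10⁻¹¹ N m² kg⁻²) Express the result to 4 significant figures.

4.875 × 10⁻⁵ m/s²

a_tidal = 4GMr/d³
        = 4 × (6.674 × 10⁻¹¹) × (5.972 × 10²⁴) × (1.737 × 10⁶) / (3.844 × 10⁸)³
        = 4.875 × 10⁻⁵ m/s²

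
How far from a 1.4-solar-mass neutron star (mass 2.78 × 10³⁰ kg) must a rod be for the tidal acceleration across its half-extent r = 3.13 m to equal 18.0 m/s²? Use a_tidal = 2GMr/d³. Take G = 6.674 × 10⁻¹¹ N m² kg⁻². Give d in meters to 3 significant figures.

4.01 × 10⁶ m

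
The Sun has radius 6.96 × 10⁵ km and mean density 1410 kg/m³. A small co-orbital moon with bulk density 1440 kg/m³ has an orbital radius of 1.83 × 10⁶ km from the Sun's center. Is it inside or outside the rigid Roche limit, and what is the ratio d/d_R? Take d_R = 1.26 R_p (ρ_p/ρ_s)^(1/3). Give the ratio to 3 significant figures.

outside; d/d_R ≈ 2.10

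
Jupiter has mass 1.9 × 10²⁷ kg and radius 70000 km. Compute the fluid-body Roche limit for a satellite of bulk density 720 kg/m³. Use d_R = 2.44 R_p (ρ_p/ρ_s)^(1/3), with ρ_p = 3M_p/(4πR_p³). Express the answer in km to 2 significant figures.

2.1 × 10⁵ km

ρ_p = 3M_p/(4πR_p³) = 3 × (1.9 × 10²⁷) / (4π × (7.0 × 10⁷ m)³) = 1300 kg/m³
d_R = 2.44 × 70000 km × (1300/720)^(1/3)
    = 2.1 × 10⁵ km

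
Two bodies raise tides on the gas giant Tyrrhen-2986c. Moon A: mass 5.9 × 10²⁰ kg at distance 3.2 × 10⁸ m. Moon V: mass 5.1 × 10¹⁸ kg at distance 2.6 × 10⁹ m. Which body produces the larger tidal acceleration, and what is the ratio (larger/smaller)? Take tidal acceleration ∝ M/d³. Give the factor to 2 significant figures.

Compare M/d³ for the two perturbers:
Moon A: (5.9 × 10²⁰) / (3.2 × 10⁸)³ = 1.801 × 10⁻⁵
Moon V: (5.1 × 10¹⁸) / (2.6 × 10⁹)³ = 2.902 × 10⁻¹⁰
Ratio (larger/smaller) = 62000

Moon A, by a factor of ≈ 62000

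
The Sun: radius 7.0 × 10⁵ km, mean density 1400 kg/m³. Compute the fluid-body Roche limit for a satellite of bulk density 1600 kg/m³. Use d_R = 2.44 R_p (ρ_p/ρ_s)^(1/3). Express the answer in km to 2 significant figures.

d_R = 2.44 × 7.0 × 10⁵ km × (1400/1600)^(1/3)
    = 1.6 × 10⁶ km

1.6 × 10⁶ km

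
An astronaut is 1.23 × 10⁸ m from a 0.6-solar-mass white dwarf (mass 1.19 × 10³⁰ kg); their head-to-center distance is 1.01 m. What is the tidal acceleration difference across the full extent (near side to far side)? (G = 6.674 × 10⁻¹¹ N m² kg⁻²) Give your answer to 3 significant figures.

Differencing GM/(d−r)² and GM/(d+r)² to first order in r/d gives 4GMr/d³.
Δg = 4GMr/d³
   = 4 × (6.674 × 10⁻¹¹) × (1.19 × 10³⁰) × (1.01) / (1.23 × 10⁸)³
   = 1.72 × 10⁻⁴ m/s²

1.72 × 10⁻⁴ m/s²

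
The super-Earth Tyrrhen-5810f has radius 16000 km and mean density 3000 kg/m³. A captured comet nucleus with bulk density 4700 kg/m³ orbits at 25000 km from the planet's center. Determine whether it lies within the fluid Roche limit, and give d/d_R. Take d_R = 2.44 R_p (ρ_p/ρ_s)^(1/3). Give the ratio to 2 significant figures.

inside; d/d_R ≈ 0.74

d_R = 2.44 × (16000 km) × (3000/4700)^(1/3) = 33610 km
d/d_R = (25000) / (33610) = 0.74
Since d/d_R < 1, the body is inside the Roche limit.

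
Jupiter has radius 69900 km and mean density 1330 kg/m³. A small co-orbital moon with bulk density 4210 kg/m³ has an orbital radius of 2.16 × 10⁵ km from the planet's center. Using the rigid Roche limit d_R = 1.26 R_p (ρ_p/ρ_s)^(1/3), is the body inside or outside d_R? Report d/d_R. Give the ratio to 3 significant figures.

outside; d/d_R ≈ 3.60

d_R = 1.26 × (69900 km) × (1330/4210)^(1/3) = 59980 km
d/d_R = (2.16 × 10⁵) / (59980) = 3.60
Since d/d_R > 1, the body is outside the Roche limit.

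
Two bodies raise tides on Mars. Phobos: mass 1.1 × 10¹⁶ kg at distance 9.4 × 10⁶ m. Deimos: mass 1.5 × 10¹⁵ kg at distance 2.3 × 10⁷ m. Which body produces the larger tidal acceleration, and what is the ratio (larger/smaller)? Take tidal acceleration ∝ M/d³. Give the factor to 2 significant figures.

Phobos, by a factor of ≈ 110

The tide-raising term goes as M/d³ (the gradient of a 1/d² field).
Phobos: (1.1 × 10¹⁶) / (9.4 × 10⁶)³ = 1.324 × 10⁻⁵
Deimos: (1.5 × 10¹⁵) / (2.3 × 10⁷)³ = 1.233 × 10⁻⁷
Ratio (larger/smaller) = 110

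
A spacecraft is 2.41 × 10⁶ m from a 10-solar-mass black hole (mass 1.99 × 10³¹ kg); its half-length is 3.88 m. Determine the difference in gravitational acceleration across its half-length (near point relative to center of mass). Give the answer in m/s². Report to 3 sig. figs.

7.36 × 10² m/s²

Δg = 2GMr/d³
   = 2 × (6.674 × 10⁻¹¹) × (1.99 × 10³¹) × (3.88) / (2.41 × 10⁶)³
   = 7.36 × 10² m/s²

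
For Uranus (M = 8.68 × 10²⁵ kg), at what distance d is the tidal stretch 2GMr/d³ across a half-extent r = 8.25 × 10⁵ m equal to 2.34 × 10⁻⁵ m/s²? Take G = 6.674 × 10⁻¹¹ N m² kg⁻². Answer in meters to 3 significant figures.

7.42 × 10⁸ m

2GMr/d³ = a_tidal  ⇒  d = (2GMr / a_tidal)^(1/3)
d = (2 × 6.674×10⁻¹¹ × (8.68 × 10²⁵) × (8.25 × 10⁵) / (2.34 × 10⁻⁵))^(1/3)
  = 7.42 × 10⁸ m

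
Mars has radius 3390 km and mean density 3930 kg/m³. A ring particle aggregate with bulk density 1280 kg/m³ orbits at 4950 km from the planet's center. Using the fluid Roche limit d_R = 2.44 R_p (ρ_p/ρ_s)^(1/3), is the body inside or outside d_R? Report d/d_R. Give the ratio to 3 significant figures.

d_R = 2.44 × (3390 km) × (3930/1280)^(1/3) = 12020 km
d/d_R = (4950) / (12020) = 0.412
Since d/d_R < 1, the body is inside the Roche limit.

inside; d/d_R ≈ 0.412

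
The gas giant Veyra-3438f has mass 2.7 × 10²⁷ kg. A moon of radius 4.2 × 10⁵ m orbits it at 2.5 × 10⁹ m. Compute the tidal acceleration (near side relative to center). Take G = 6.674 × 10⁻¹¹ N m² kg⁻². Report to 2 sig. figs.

9.7 × 10⁻⁶ m/s²

Δg = 2GMr/d³
   = 2 × (6.674 × 10⁻¹¹) × (2.7 × 10²⁷) × (4.2 × 10⁵) / (2.5 × 10⁹)³
   = 9.7 × 10⁻⁶ m/s²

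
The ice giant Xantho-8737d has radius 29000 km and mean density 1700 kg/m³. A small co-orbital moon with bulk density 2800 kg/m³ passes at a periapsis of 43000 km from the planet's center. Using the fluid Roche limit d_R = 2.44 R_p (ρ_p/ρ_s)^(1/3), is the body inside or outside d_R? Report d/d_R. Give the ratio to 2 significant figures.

d_R = 2.44 × (29000 km) × (1700/2800)^(1/3) = 59920 km
d/d_R = (43000) / (59920) = 0.72
Since d/d_R < 1, the body is inside the Roche limit.

inside; d/d_R ≈ 0.72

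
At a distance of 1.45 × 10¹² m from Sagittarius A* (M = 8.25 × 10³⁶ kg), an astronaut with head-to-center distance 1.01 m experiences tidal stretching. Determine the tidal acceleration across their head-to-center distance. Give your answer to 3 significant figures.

The tidal stretch is the gradient of GM/d² times the body's extent r, hence the 1/d³ dependence.
Δg = 2GMr/d³
   = 2 × (6.674 × 10⁻¹¹) × (8.25 × 10³⁶) × (1.01) / (1.45 × 10¹²)³
   = 3.65 × 10⁻¹⁰ m/s²

3.65 × 10⁻¹⁰ m/s²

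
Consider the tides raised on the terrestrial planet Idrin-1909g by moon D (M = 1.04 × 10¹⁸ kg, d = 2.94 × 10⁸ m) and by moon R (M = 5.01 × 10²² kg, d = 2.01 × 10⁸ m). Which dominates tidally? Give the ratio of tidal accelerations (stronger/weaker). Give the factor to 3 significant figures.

Moon R, by a factor of ≈ 1.51 × 10⁵

Compare M/d³ for the two perturbers:
Moon D: (1.04 × 10¹⁸) / (2.94 × 10⁸)³ = 4.093 × 10⁻⁸
Moon R: (5.01 × 10²²) / (2.01 × 10⁸)³ = 6.169 × 10⁻³
Ratio (larger/smaller) = 1.51 × 10⁵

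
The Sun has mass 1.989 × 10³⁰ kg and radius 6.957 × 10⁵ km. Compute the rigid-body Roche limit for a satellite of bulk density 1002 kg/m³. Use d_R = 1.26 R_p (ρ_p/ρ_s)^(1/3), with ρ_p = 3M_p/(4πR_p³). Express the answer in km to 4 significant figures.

ρ_p = 3M_p/(4πR_p³) = 3 × (1.989 × 10³⁰) / (4π × (6.957 × 10⁸ m)³) = 1410 kg/m³
d_R = 1.26 × 6.957 × 10⁵ km × (1410/1002)^(1/3)
    = 9.823 × 10⁵ km

9.823 × 10⁵ km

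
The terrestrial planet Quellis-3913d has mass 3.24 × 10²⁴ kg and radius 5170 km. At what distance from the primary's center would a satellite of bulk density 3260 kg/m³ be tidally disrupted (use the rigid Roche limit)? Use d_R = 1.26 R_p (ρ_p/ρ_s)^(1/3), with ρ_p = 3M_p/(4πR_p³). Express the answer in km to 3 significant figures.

7800 km

ρ_p = 3M_p/(4πR_p³) = 3 × (3.24 × 10²⁴) / (4π × (5.17 × 10⁶ m)³) = 5600 kg/m³
d_R = 1.26 × 5170 km × (5600/3260)^(1/3)
    = 7800 km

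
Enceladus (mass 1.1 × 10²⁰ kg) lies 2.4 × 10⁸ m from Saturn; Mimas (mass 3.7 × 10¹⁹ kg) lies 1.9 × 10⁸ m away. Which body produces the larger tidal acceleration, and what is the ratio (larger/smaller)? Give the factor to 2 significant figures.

Enceladus, by a factor of ≈ 1.5

The tide-raising term goes as M/d³ (the gradient of a 1/d² field).
Enceladus: (1.1 × 10²⁰) / (2.4 × 10⁸)³ = 7.957 × 10⁻⁶
Mimas: (3.7 × 10¹⁹) / (1.9 × 10⁸)³ = 5.394 × 10⁻⁶
Ratio (larger/smaller) = 1.5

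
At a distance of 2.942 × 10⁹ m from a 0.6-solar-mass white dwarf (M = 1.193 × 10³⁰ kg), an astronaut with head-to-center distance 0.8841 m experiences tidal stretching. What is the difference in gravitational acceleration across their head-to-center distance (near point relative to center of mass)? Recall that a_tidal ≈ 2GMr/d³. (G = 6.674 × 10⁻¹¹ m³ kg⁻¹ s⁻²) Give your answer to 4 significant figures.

5.529 × 10⁻⁹ m/s²

Differencing GM/(d−r)² and GM/d² to first order in r/d gives 2GMr/d³.
Δa = 2GMr/d³
   = 2 × (6.674 × 10⁻¹¹) × (1.193 × 10³⁰) × (0.8841) / (2.942 × 10⁹)³
   = 5.529 × 10⁻⁹ m/s²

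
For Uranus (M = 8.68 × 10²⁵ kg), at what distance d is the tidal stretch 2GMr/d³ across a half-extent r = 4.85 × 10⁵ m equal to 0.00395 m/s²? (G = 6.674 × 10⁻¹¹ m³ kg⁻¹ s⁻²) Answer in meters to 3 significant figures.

2GMr/d³ = a_tidal  ⇒  d = (2GMr / a_tidal)^(1/3)
d = (2 × 6.674×10⁻¹¹ × (8.68 × 10²⁵) × (4.85 × 10⁵) / (0.00395))^(1/3)
  = 1.12 × 10⁸ m

1.12 × 10⁸ m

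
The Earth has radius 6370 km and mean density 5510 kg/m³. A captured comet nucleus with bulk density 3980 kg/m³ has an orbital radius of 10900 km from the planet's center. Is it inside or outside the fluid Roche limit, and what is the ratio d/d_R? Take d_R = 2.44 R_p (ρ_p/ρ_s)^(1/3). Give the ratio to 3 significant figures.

d_R = 2.44 × (6370 km) × (5510/3980)^(1/3) = 17320 km
d/d_R = (10900) / (17320) = 0.629
Since d/d_R < 1, the body is inside the Roche limit.

inside; d/d_R ≈ 0.629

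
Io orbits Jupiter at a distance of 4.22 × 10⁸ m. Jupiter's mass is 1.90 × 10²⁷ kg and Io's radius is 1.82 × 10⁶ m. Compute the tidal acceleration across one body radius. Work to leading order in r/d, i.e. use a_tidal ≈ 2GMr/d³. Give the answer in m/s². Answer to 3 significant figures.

6.14 × 10⁻³ m/s²

The tidal stretch is the gradient of GM/d² times the body's extent r, hence the 1/d³ dependence.
Δg = 2GMr/d³
   = 2 × (6.674 × 10⁻¹¹) × (1.90 × 10²⁷) × (1.82 × 10⁶) / (4.22 × 10⁸)³
   = 6.14 × 10⁻³ m/s²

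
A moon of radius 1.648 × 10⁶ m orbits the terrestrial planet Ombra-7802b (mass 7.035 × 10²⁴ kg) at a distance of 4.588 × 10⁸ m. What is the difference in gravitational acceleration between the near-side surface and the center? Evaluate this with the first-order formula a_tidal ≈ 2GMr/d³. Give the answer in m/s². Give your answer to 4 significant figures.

Δa = 2GMr/d³
   = 2 × (6.674 × 10⁻¹¹) × (7.035 × 10²⁴) × (1.648 × 10⁶) / (4.588 × 10⁸)³
   = 1.602 × 10⁻⁵ m/s²

1.602 × 10⁻⁵ m/s²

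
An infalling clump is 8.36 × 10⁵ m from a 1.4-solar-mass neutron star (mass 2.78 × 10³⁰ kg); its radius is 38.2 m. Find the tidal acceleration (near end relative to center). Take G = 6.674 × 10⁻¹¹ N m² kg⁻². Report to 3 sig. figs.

Δa = 2GMr/d³
   = 2 × (6.674 × 10⁻¹¹) × (2.78 × 10³⁰) × (38.2) / (8.36 × 10⁵)³
   = 2.43 × 10⁴ m/s²

2.43 × 10⁴ m/s²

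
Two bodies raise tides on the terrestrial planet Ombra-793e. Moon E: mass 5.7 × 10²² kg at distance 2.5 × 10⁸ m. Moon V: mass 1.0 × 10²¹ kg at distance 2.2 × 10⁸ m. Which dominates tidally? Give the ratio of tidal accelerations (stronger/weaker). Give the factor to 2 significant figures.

Tidal acceleration ∝ M/d³, so compare M/d³ for each.
Moon E: (5.7 × 10²²) / (2.5 × 10⁸)³ = 3.648 × 10⁻³
Moon V: (1.0 × 10²¹) / (2.2 × 10⁸)³ = 9.391 × 10⁻⁵
Ratio (larger/smaller) = 39

Moon E, by a factor of ≈ 39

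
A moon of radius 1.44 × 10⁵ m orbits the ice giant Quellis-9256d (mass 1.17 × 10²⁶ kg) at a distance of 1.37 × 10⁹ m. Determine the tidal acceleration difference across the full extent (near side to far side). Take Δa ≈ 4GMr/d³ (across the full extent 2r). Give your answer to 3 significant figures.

1.75 × 10⁻⁶ m/s²

a_tidal = 4GMr/d³
        = 4 × (6.674 × 10⁻¹¹) × (1.17 × 10²⁶) × (1.44 × 10⁵) / (1.37 × 10⁹)³
        = 1.75 × 10⁻⁶ m/s²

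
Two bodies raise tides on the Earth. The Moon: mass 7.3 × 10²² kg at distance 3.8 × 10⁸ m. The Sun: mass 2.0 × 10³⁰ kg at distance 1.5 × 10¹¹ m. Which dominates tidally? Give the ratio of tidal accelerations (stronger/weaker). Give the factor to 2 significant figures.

Compare M/d³ for the two perturbers:
The Moon: (7.3 × 10²²) / (3.8 × 10⁸)³ = 1.330 × 10⁻³
The Sun: (2.0 × 10³⁰) / (1.5 × 10¹¹)³ = 5.926 × 10⁻⁴
Ratio (larger/smaller) = 2.2

The Moon, by a factor of ≈ 2.2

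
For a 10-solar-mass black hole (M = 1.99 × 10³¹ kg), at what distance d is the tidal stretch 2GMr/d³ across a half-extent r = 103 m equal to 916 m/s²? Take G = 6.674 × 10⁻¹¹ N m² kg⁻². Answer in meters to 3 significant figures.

2GMr/d³ = a_tidal  ⇒  d = (2GMr / a_tidal)^(1/3)
d = (2 × 6.674×10⁻¹¹ × (1.99 × 10³¹) × (103) / (916))^(1/3)
  = 6.68 × 10⁶ m

6.68 × 10⁶ m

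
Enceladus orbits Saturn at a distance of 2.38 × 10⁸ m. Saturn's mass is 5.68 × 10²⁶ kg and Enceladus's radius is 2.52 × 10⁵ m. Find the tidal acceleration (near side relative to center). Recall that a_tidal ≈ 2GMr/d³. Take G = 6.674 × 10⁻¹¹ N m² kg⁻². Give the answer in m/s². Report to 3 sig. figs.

Since r ≪ d, expand the inverse-square field across one radius to get the leading 2GMr/d³ term.
a_tidal = 2GMr/d³
        = 2 × (6.674 × 10⁻¹¹) × (5.68 × 10²⁶) × (2.52 × 10⁵) / (2.38 × 10⁸)³
        = 1.42 × 10⁻³ m/s²

1.42 × 10⁻³ m/s²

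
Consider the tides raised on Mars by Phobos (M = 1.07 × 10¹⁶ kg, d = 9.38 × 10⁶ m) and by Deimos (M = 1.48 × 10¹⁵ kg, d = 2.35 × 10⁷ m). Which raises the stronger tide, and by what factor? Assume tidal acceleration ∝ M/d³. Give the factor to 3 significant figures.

Tidal acceleration ∝ M/d³, so compare M/d³ for each.
Phobos: (1.07 × 10¹⁶) / (9.38 × 10⁶)³ = 1.297 × 10⁻⁵
Deimos: (1.48 × 10¹⁵) / (2.35 × 10⁷)³ = 1.140 × 10⁻⁷
Ratio (larger/smaller) = 114

Phobos, by a factor of ≈ 114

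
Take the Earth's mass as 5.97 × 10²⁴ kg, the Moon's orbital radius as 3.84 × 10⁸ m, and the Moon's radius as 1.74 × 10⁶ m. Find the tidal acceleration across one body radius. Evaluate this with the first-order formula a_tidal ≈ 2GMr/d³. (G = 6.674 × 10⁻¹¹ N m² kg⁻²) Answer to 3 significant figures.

2.45 × 10⁻⁵ m/s²

Δg = 2GMr/d³
   = 2 × (6.674 × 10⁻¹¹) × (5.97 × 10²⁴) × (1.74 × 10⁶) / (3.84 × 10⁸)³
   = 2.45 × 10⁻⁵ m/s²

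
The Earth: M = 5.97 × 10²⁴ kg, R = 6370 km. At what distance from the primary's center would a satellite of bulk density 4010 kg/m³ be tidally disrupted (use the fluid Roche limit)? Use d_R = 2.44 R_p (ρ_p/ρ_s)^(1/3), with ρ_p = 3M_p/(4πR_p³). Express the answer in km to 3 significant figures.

17300 km

ρ_p = 3M_p/(4πR_p³) = 3 × (5.97 × 10²⁴) / (4π × (6.37 × 10⁶ m)³) = 5510 kg/m³
d_R = 2.44 × 6370 km × (5510/4010)^(1/3)
    = 17300 km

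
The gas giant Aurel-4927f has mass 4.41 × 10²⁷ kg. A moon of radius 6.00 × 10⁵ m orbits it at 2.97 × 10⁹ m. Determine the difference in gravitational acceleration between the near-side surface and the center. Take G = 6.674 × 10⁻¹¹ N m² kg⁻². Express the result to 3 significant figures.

The tidal stretch is the gradient of GM/d² times the body's extent r, hence the 1/d³ dependence.
Δg = 2GMr/d³
   = 2 × (6.674 × 10⁻¹¹) × (4.41 × 10²⁷) × (6.00 × 10⁵) / (2.97 × 10⁹)³
   = 1.35 × 10⁻⁵ m/s²

1.35 × 10⁻⁵ m/s²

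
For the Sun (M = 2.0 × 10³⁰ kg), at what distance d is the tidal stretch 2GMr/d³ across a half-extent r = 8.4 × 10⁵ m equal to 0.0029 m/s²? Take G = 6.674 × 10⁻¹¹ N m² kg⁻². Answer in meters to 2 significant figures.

2GMr/d³ = a_tidal  ⇒  d = (2GMr / a_tidal)^(1/3)
d = (2 × 6.674×10⁻¹¹ × (2.0 × 10³⁰) × (8.4 × 10⁵) / (0.0029))^(1/3)
  = 4.3 × 10⁹ m

4.3 × 10⁹ m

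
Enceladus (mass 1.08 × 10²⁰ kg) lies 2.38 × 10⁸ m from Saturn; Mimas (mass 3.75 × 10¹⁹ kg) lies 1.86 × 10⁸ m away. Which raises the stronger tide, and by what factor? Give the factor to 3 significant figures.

Enceladus, by a factor of ≈ 1.37

Compare M/d³ for the two perturbers:
Enceladus: (1.08 × 10²⁰) / (2.38 × 10⁸)³ = 8.011 × 10⁻⁶
Mimas: (3.75 × 10¹⁹) / (1.86 × 10⁸)³ = 5.828 × 10⁻⁶
Ratio (larger/smaller) = 1.37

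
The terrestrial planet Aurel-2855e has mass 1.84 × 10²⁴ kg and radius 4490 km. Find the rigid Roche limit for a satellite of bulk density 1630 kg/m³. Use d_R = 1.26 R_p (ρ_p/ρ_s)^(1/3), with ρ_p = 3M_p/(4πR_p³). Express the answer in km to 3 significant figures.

8140 km

ρ_p = 3M_p/(4πR_p³) = 3 × (1.84 × 10²⁴) / (4π × (4.49 × 10⁶ m)³) = 4850 kg/m³
d_R = 1.26 × 4490 km × (4850/1630)^(1/3)
    = 8140 km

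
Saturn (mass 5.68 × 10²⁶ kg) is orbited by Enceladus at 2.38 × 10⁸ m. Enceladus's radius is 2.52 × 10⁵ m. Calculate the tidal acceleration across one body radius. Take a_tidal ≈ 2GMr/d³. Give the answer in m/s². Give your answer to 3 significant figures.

1.42 × 10⁻³ m/s²

Δa = 2GMr/d³
   = 2 × (6.674 × 10⁻¹¹) × (5.68 × 10²⁶) × (2.52 × 10⁵) / (2.38 × 10⁸)³
   = 1.42 × 10⁻³ m/s²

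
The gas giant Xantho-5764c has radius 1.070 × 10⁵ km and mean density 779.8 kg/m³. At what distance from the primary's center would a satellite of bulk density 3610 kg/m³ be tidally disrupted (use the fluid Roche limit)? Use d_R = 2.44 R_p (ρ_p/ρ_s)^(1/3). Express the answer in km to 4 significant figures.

1.567 × 10⁵ km

d_R = 2.44 × 1.070 × 10⁵ km × (779.8/3610)^(1/3)
    = 1.567 × 10⁵ km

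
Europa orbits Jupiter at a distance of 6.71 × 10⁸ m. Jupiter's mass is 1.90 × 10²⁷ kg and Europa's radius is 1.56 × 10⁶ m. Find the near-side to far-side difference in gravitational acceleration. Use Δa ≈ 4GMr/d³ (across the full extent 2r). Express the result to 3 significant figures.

Δg = 4GMr/d³
   = 4 × (6.674 × 10⁻¹¹) × (1.90 × 10²⁷) × (1.56 × 10⁶) / (6.71 × 10⁸)³
   = 2.62 × 10⁻³ m/s²

2.62 × 10⁻³ m/s²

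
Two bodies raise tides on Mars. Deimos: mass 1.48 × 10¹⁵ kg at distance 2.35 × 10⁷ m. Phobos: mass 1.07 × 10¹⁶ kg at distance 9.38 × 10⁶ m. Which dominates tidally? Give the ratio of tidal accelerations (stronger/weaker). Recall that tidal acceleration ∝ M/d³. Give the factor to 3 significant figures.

Phobos, by a factor of ≈ 114

Tidal stretch scales as M/d³; compute that for each body.
Deimos: (1.48 × 10¹⁵) / (2.35 × 10⁷)³ = 1.140 × 10⁻⁷
Phobos: (1.07 × 10¹⁶) / (9.38 × 10⁶)³ = 1.297 × 10⁻⁵
Ratio (larger/smaller) = 114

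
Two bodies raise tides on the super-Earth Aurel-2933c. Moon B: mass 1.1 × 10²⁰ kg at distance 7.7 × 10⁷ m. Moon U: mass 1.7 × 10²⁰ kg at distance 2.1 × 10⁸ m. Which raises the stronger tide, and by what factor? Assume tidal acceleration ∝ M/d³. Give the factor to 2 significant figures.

Tidal stretch scales as M/d³; compute that for each body.
Moon B: (1.1 × 10²⁰) / (7.7 × 10⁷)³ = 2.409 × 10⁻⁴
Moon U: (1.7 × 10²⁰) / (2.1 × 10⁸)³ = 1.836 × 10⁻⁵
Ratio (larger/smaller) = 13

Moon B, by a factor of ≈ 13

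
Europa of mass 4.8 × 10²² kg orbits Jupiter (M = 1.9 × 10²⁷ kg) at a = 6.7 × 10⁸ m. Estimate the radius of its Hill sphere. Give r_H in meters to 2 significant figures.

r_H ≈ a (m/3M)^(1/3)
    = (6.7 × 10⁸) × (4.8 × 10²² / (3 × 1.9 × 10²⁷))^(1/3)
    = 1.4 × 10⁷ m

1.4 × 10⁷ m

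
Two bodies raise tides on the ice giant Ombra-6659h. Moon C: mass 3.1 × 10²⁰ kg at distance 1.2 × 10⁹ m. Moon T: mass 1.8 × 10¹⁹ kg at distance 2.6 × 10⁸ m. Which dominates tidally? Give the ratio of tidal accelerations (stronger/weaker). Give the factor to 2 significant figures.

Moon T, by a factor of ≈ 5.7

Tidal acceleration ∝ M/d³, so compare M/d³ for each.
Moon C: (3.1 × 10²⁰) / (1.2 × 10⁹)³ = 1.794 × 10⁻⁷
Moon T: (1.8 × 10¹⁹) / (2.6 × 10⁸)³ = 1.024 × 10⁻⁶
Ratio (larger/smaller) = 5.7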